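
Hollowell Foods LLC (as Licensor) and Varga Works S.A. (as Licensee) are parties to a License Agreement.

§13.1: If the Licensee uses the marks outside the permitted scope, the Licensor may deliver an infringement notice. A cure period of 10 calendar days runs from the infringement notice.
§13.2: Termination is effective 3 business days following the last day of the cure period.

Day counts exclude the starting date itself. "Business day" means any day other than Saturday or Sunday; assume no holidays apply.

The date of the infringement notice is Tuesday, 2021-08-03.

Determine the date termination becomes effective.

2021-08-18

Adding 10 calendar days to 2021-08-03 gives 2021-08-13, which is the last day of the cure period.
From Friday, 2021-08-13, 3 business days (Aug 16, Aug 17, Aug 18, skipping weekends) brings us to Wednesday, 2021-08-18, which is the date termination becomes effective.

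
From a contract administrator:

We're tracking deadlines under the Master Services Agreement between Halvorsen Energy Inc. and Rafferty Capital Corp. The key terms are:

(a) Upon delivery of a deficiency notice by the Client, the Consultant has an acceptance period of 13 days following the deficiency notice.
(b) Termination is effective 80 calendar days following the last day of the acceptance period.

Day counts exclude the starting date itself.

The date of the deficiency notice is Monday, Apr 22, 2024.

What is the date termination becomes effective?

Jul 24, 2024

The last day of the acceptance period: Apr 22, 2024 + 13 days = May 5, 2024.
Adding 80 calendar days to May 5, 2024 gives Jul 24, 2024, which is the date termination becomes effective.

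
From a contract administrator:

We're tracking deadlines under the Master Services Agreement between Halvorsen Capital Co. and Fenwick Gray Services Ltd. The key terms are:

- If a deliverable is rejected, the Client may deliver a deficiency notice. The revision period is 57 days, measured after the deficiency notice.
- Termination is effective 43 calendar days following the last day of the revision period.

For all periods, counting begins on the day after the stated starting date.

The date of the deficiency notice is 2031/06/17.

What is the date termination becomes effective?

The last day of the revision period: 2031/06/17 + 57 days = 2031/08/13.
The date termination becomes effective: 2031/08/13 + 43 days = 2031/09/25.

2031/09/25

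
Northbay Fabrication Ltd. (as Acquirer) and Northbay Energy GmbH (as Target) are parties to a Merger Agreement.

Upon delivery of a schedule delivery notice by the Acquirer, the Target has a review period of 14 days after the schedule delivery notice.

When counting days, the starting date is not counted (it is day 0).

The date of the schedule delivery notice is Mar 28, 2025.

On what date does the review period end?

Adding 14 calendar days to Mar 28, 2025 gives Apr 11, 2025, which is the last day of the review period.

Apr 11, 2025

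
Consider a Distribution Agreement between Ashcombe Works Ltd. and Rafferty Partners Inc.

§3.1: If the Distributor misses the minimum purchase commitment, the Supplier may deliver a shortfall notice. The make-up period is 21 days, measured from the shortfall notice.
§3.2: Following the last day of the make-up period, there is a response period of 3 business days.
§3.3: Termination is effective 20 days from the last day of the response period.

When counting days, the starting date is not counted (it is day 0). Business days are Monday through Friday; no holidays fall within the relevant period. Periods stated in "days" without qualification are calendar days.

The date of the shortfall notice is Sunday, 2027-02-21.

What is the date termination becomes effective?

2027-04-06

The last day of the make-up period: 21 calendar days after 2027-02-21 is 2027-03-14.
The last day of the response period: counting 3 business days from Sunday, 2027-03-14 (Mar 15, Mar 16, Mar 17, skipping weekends) reaches Wednesday, 2027-03-17.
Adding 20 calendar days to 2027-03-17 gives 2027-04-06, which is the date termination becomes effective.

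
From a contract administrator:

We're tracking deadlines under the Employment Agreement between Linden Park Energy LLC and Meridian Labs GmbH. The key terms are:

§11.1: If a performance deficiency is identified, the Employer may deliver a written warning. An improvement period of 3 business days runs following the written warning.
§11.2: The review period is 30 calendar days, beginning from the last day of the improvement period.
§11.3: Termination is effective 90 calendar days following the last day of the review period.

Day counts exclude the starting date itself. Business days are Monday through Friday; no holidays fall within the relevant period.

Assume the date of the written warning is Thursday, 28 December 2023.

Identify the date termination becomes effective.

1 May 2024

The last day of the improvement period: 3 business days after Thursday, 28 December 2023, skipping weekends — Dec 29, Jan 1, Jan 2 — lands on Tuesday, 2 January 2024.
The last day of the review period: 2 January 2024 + 30 days = 1 February 2024.
Adding 90 calendar days to 1 February 2024 gives 1 May 2024, which is the date termination becomes effective.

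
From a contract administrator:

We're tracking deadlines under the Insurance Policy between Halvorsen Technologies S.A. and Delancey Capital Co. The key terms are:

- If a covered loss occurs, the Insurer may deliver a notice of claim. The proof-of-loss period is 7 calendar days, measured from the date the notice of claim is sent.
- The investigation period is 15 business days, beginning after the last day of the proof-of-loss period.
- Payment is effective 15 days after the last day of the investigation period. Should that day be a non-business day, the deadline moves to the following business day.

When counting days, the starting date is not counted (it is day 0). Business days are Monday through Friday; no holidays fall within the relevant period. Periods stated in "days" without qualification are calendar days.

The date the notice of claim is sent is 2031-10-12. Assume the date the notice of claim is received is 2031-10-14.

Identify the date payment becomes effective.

Adding 7 calendar days to 2031-10-12 gives 2031-10-19, which is the last day of the proof-of-loss period.
The last day of the investigation period: counting 15 business days from Sunday, 2031-10-19 (Oct 20, Oct 21, Oct 22, Oct 23, …, Nov 5, Nov 6, Nov 7, skipping weekends) reaches Friday, 2031-11-07.
Adding 15 calendar days to 2031-11-07 gives 2031-11-22, which is the date payment becomes effective. That falls on a Saturday, so it rolls to the next business day, Monday, 2031-11-24.

2031-11-24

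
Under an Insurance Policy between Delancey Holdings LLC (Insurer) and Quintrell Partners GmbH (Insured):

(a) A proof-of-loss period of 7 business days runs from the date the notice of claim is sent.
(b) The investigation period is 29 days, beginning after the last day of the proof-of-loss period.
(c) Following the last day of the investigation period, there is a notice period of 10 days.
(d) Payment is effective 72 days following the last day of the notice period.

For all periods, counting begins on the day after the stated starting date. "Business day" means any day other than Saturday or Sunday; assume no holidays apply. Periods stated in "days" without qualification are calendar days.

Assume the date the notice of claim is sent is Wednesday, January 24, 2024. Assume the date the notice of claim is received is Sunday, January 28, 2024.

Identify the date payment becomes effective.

The last day of the proof-of-loss period: counting 7 business days from Wednesday, January 24, 2024 (Jan 25, Jan 26, Jan 29, Jan 30, Jan 31, Feb 1, Feb 2, skipping weekends) reaches Friday, February 2, 2024.
The last day of the investigation period: 29 calendar days after February 2, 2024 is March 2, 2024.
Adding 10 calendar days to March 2, 2024 gives March 12, 2024, which is the last day of the notice period.
The date payment becomes effective: 72 calendar days after March 12, 2024 is May 23, 2024.

May 23, 2024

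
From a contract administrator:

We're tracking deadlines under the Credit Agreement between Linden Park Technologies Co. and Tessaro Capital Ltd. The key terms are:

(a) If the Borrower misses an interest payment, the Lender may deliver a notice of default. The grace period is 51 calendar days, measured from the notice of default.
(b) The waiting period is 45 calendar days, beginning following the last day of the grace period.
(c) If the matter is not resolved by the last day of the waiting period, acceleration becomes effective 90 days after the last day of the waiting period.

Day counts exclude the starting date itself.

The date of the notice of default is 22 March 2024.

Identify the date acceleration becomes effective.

24 September 2024

Adding 51 calendar days to 22 March 2024 gives 12 May 2024, which is the last day of the grace period.
Adding 45 calendar days to 12 May 2024 gives 26 June 2024, which is the last day of the waiting period.
The date acceleration becomes effective: 26 June 2024 + 90 days = 24 September 2024.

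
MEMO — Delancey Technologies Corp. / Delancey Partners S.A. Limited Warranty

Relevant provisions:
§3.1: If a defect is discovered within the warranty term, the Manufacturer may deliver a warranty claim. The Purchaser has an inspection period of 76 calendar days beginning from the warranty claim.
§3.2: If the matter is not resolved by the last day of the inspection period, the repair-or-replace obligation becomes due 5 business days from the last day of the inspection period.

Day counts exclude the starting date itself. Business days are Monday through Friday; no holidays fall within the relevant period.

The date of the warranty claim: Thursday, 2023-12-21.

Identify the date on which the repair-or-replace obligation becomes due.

2024-03-13

Adding 76 calendar days to 2023-12-21 gives 2024-03-06, which is the last day of the inspection period.
The date on which the repair-or-replace obligation becomes due: 5 business days after Wednesday, 2024-03-06, skipping weekends — Mar 7, Mar 8, Mar 11, Mar 12, Mar 13 — lands on Wednesday, 2024-03-13.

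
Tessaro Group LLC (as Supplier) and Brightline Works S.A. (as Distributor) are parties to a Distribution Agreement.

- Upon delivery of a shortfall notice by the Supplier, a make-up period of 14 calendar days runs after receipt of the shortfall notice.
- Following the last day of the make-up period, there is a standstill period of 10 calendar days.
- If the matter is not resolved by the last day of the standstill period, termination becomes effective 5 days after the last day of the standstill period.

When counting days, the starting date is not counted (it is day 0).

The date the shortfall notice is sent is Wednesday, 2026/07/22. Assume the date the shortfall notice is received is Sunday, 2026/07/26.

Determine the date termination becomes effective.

The last day of the make-up period: 14 calendar days after 2026/07/26 is 2026/08/09.
The last day of the standstill period: 10 calendar days after 2026/08/09 is 2026/08/19.
The date termination becomes effective: 2026/08/19 + 5 days = 2026/08/24.

2026/08/24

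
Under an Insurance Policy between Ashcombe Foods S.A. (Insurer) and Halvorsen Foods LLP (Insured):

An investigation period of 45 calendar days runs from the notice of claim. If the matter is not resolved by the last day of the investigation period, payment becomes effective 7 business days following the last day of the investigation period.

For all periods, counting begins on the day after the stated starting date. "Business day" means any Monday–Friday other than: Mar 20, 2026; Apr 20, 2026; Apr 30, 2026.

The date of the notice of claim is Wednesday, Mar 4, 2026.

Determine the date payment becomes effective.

The last day of the investigation period: Mar 4, 2026 + 45 days = Apr 18, 2026.
From Saturday, Apr 18, 2026, 7 business days (Apr 21, Apr 22, Apr 23, Apr 24, Apr 27, Apr 28, Apr 29, skipping weekends and the listed holiday on Apr 20) brings us to Wednesday, Apr 29, 2026, which is the date payment becomes effective.

Apr 29, 2026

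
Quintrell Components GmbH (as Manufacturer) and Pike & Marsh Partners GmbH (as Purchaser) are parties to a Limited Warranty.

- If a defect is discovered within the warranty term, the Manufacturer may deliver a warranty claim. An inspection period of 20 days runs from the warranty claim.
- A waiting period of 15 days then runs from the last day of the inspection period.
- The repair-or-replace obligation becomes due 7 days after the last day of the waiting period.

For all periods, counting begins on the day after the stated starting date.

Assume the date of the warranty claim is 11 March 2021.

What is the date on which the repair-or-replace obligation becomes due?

Adding 20 calendar days to 11 March 2021 gives 31 March 2021, which is the last day of the inspection period.
Adding 15 calendar days to 31 March 2021 gives 15 April 2021, which is the last day of the waiting period.
The date on which the repair-or-replace obligation becomes due: 7 calendar days after 15 April 2021 is 22 April 2021.

22 April 2021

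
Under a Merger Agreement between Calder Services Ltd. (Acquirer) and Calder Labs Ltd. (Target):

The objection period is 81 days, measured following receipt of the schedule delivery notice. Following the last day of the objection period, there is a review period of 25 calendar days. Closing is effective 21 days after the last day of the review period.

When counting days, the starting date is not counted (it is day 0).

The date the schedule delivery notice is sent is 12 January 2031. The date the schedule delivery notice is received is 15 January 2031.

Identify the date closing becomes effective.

The last day of the objection period: 15 January 2031 + 81 days = 6 April 2031.
Adding 25 calendar days to 6 April 2031 gives 1 May 2031, which is the last day of the review period.
The date closing becomes effective: 1 May 2031 + 21 days = 22 May 2031.

22 May 2031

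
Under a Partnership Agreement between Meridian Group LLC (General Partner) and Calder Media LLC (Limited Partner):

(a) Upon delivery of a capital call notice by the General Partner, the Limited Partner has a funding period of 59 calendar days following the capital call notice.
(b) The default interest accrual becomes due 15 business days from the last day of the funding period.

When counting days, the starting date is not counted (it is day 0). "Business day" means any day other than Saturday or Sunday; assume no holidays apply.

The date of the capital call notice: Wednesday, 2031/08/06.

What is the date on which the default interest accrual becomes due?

Adding 59 calendar days to 2031/08/06 gives 2031/10/04, which is the last day of the funding period.
The date on which the default interest accrual becomes due: counting 15 business days from Saturday, 2031/10/04 (Oct 6, Oct 7, Oct 8, Oct 9, …, Oct 22, Oct 23, Oct 24, skipping weekends) reaches Friday, 2031/10/24.

2031/10/24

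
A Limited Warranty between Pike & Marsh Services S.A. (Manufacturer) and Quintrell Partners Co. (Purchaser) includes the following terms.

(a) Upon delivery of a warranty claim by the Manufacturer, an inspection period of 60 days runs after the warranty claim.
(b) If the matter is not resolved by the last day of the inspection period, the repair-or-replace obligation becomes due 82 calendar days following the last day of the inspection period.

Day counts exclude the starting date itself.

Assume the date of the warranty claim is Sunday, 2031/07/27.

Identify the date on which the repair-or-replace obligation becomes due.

The last day of the inspection period: 60 calendar days after 2031/07/27 is 2031/09/25.
The date on which the repair-or-replace obligation becomes due: 82 calendar days after 2031/09/25 is 2031/12/16.

2031/12/16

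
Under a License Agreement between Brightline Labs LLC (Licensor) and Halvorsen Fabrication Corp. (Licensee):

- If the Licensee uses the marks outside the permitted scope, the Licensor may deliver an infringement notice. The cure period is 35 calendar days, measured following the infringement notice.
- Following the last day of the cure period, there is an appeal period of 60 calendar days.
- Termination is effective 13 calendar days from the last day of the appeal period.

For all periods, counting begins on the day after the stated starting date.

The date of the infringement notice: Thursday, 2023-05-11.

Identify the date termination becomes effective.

2023-08-27

The last day of the cure period: 2023-05-11 + 35 days = 2023-06-15.
The last day of the appeal period: 60 calendar days after 2023-06-15 is 2023-08-14.
Adding 13 calendar days to 2023-08-14 gives 2023-08-27, which is the date termination becomes effective.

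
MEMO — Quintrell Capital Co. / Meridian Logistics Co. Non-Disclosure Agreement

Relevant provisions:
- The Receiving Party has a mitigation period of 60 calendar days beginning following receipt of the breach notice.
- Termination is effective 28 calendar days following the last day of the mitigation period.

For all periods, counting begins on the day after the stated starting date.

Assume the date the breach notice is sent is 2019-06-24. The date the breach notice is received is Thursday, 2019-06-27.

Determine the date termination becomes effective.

2019-09-23

The last day of the mitigation period: 60 calendar days after 2019-06-27 is 2019-08-26.
Adding 28 calendar days to 2019-08-26 gives 2019-09-23, which is the date termination becomes effective.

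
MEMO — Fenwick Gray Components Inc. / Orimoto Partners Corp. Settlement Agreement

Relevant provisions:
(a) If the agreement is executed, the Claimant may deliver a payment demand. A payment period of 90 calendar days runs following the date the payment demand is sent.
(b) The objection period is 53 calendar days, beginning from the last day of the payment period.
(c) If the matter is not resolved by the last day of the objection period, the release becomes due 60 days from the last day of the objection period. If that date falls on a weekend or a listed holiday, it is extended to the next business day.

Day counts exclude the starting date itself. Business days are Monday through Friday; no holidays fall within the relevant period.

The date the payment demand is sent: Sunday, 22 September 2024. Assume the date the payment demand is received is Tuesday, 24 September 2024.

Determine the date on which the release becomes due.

14 April 2025

The last day of the payment period: 90 calendar days after 22 September 2024 is 21 December 2024.
The last day of the objection period: 21 December 2024 + 53 days = 12 February 2025.
Adding 60 calendar days to 12 February 2025 gives 13 April 2025, which is the date on which the release becomes due. That falls on a Sunday, so it rolls to the next business day, Monday, 14 April 2025.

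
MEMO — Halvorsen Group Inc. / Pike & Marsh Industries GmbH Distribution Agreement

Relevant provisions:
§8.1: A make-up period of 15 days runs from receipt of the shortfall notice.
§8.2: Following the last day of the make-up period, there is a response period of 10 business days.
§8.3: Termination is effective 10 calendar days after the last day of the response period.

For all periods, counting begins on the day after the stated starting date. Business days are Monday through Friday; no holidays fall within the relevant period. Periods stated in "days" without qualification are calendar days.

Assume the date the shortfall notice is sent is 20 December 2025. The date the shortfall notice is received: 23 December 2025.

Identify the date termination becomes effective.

31 January 2026

The last day of the make-up period: 15 calendar days after 23 December 2025 is 7 January 2026.
The last day of the response period: 10 business days after Wednesday, 7 January 2026, skipping weekends — Jan 8, Jan 9, Jan 12, Jan 13, Jan 14, Jan 15, Jan 16, Jan 19, Jan 20, Jan 21 — lands on Wednesday, 21 January 2026.
The date termination becomes effective: 21 January 2026 + 10 days = 31 January 2026.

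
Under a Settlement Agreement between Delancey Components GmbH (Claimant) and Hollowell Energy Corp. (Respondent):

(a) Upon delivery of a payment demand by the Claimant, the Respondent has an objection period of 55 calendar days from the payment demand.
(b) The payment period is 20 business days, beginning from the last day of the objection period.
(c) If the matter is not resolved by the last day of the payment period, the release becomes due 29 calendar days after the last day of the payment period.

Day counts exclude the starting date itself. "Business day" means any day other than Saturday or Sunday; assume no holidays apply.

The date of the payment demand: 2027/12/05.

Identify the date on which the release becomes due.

The last day of the objection period: 55 calendar days after 2027/12/05 is 2028/01/29.
From Saturday, 2028/01/29, 20 business days (Jan 31, Feb 1, Feb 2, Feb 3, …, Feb 23, Feb 24, Feb 25, skipping weekends) brings us to Friday, 2028/02/25, which is the last day of the payment period.
The date on which the release becomes due: 29 calendar days after 2028/02/25 is 2028/03/25.

2028/03/25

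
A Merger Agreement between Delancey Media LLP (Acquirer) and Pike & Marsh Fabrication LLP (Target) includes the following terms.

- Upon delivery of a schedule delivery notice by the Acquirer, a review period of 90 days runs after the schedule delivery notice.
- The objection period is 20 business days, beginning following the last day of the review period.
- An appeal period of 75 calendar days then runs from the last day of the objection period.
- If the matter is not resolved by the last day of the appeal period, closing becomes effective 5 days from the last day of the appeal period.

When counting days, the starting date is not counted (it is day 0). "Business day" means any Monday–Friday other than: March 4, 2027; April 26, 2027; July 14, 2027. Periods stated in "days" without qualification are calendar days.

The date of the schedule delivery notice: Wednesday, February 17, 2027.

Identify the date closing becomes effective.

September 3, 2027

Adding 90 calendar days to February 17, 2027 gives May 18, 2027, which is the last day of the review period.
The last day of the objection period: counting 20 business days from Tuesday, May 18, 2027 (May 19, May 20, May 21, May 24, …, Jun 11, Jun 14, Jun 15, skipping weekends) reaches Tuesday, June 15, 2027.
The last day of the appeal period: 75 calendar days after June 15, 2027 is August 29, 2027.
Adding 5 calendar days to August 29, 2027 gives September 3, 2027, which is the date closing becomes effective.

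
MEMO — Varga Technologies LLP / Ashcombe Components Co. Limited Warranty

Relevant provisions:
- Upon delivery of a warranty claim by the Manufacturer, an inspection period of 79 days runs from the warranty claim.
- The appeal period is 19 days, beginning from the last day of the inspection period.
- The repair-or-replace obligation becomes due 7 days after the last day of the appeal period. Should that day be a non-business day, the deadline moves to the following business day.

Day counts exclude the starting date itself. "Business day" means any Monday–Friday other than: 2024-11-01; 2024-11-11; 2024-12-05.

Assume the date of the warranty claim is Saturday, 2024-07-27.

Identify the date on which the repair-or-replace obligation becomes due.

2024-11-12

Adding 79 calendar days to 2024-07-27 gives 2024-10-14, which is the last day of the inspection period.
The last day of the appeal period: 2024-10-14 + 19 days = 2024-11-02.
Adding 7 calendar days to 2024-11-02 gives 2024-11-09, which is the date on which the repair-or-replace obligation becomes due. That falls on a Saturday, so it rolls to the next business day, Tuesday, 2024-11-12.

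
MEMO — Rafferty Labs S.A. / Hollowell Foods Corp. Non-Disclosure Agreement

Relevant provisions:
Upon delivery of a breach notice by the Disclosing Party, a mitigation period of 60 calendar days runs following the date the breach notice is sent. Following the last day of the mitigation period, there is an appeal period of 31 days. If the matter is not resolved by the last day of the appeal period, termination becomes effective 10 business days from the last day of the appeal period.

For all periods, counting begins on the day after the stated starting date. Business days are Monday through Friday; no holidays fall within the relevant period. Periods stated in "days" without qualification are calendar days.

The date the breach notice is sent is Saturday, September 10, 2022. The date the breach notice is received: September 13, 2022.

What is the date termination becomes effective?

December 23, 2022

The last day of the mitigation period: September 10, 2022 + 60 days = November 9, 2022.
The last day of the appeal period: 31 calendar days after November 9, 2022 is December 10, 2022.
From Saturday, December 10, 2022, 10 business days (Dec 12, Dec 13, Dec 14, Dec 15, Dec 16, Dec 19, Dec 20, Dec 21, Dec 22, Dec 23, skipping weekends) brings us to Friday, December 23, 2022, which is the date termination becomes effective.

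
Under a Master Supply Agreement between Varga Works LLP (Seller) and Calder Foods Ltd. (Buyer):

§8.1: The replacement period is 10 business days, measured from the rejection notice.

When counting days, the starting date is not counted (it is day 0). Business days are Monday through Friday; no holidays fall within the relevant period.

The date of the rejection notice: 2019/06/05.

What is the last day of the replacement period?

2019/06/19

The last day of the replacement period: counting 10 business days from Wednesday, 2019/06/05 (Jun 6, Jun 7, Jun 10, Jun 11, Jun 12, Jun 13, Jun 14, Jun 17, Jun 18, Jun 19, skipping weekends) reaches Wednesday, 2019/06/19.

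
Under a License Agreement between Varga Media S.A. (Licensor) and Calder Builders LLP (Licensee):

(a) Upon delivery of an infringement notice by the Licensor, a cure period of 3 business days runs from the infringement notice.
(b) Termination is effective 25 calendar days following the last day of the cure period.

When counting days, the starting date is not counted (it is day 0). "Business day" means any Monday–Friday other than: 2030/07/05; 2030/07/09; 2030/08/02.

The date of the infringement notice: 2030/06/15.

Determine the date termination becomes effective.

The last day of the cure period: counting 3 business days from Saturday, 2030/06/15 (Jun 17, Jun 18, Jun 19, skipping weekends) reaches Wednesday, 2030/06/19.
The date termination becomes effective: 2030/06/19 + 25 days = 2030/07/14.

2030/07/14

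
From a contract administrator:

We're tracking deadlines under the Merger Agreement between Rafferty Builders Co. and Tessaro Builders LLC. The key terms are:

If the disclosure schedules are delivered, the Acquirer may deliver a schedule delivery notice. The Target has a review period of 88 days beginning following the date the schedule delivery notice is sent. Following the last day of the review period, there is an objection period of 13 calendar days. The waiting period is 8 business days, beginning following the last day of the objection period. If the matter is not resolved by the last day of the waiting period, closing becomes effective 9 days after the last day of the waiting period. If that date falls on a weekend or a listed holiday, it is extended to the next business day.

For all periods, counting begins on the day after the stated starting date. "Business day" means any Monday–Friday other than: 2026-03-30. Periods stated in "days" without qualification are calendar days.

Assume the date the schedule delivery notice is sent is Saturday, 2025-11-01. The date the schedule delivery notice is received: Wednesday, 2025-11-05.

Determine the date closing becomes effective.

Adding 88 calendar days to 2025-11-01 gives 2026-01-28, which is the last day of the review period.
The last day of the objection period: 13 calendar days after 2026-01-28 is 2026-02-10.
From Tuesday, 2026-02-10, 8 business days (Feb 11, Feb 12, Feb 13, Feb 16, Feb 17, Feb 18, Feb 19, Feb 20, skipping weekends) brings us to Friday, 2026-02-20, which is the last day of the waiting period.
Adding 9 calendar days to 2026-02-20 gives 2026-03-01, which is the date closing becomes effective. That falls on a Sunday, so it rolls to the next business day, Monday, 2026-03-02.

2026-03-02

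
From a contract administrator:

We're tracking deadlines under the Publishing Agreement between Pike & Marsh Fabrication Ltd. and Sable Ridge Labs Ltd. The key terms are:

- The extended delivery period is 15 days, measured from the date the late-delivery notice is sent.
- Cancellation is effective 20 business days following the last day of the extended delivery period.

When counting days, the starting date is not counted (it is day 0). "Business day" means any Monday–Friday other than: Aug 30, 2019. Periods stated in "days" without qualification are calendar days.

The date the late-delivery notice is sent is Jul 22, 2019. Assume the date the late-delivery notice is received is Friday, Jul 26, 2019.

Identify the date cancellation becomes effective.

The last day of the extended delivery period: 15 calendar days after Jul 22, 2019 is Aug 6, 2019.
From Tuesday, Aug 6, 2019, 20 business days (Aug 7, Aug 8, Aug 9, Aug 12, …, Sep 2, Sep 3, Sep 4, skipping weekends and the listed holiday on Aug 30) brings us to Wednesday, Sep 4, 2019, which is the date cancellation becomes effective.

Sep 4, 2019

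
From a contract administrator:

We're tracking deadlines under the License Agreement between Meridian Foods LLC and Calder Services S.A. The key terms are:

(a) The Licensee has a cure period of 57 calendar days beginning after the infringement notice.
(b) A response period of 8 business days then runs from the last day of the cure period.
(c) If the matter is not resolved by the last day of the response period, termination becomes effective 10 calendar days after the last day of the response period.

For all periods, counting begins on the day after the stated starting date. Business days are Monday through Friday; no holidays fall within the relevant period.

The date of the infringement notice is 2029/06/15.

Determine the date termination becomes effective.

2029/09/01

Adding 57 calendar days to 2029/06/15 gives 2029/08/11, which is the last day of the cure period.
From Saturday, 2029/08/11, 8 business days (Aug 13, Aug 14, Aug 15, Aug 16, Aug 17, Aug 20, Aug 21, Aug 22, skipping weekends) brings us to Wednesday, 2029/08/22, which is the last day of the response period.
The date termination becomes effective: 10 calendar days after 2029/08/22 is 2029/09/01.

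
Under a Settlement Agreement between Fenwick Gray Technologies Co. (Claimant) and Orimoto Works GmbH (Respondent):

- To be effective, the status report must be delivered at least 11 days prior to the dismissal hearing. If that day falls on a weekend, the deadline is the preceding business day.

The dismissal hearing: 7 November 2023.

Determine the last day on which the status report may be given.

7 November 2023 minus 11 days is 27 October 2023. That is a Friday, so no adjustment is needed.

27 October 2023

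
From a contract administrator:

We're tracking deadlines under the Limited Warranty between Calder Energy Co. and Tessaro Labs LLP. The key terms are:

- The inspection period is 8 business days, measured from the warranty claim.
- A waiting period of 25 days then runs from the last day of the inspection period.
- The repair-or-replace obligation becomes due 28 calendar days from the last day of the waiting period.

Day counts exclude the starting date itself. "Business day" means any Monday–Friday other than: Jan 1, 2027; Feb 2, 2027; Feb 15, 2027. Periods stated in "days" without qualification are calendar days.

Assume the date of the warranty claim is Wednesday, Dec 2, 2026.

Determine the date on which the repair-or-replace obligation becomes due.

Feb 5, 2027

The last day of the inspection period: counting 8 business days from Wednesday, Dec 2, 2026 (Dec 3, Dec 4, Dec 7, Dec 8, Dec 9, Dec 10, Dec 11, Dec 14, skipping weekends) reaches Monday, Dec 14, 2026.
The last day of the waiting period: 25 calendar days after Dec 14, 2026 is Jan 8, 2027.
The date on which the repair-or-replace obligation becomes due: 28 calendar days after Jan 8, 2027 is Feb 5, 2027.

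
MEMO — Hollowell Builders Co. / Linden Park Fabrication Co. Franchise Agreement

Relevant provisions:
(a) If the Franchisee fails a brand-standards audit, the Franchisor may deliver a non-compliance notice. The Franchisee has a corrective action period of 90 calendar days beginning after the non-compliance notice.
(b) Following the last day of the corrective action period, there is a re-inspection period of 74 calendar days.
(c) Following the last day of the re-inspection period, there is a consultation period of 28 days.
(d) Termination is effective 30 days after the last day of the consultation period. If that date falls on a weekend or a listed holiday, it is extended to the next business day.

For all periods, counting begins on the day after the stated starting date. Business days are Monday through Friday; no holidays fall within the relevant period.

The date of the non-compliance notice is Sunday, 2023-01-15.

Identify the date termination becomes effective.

2023-08-25

Adding 90 calendar days to 2023-01-15 gives 2023-04-15, which is the last day of the corrective action period.
The last day of the re-inspection period: 2023-04-15 + 74 days = 2023-06-28.
The last day of the consultation period: 2023-06-28 + 28 days = 2023-07-26.
The date termination becomes effective: 30 calendar days after 2023-07-26 is 2023-08-25. 2023-08-25 is a Friday, so no roll-forward applies.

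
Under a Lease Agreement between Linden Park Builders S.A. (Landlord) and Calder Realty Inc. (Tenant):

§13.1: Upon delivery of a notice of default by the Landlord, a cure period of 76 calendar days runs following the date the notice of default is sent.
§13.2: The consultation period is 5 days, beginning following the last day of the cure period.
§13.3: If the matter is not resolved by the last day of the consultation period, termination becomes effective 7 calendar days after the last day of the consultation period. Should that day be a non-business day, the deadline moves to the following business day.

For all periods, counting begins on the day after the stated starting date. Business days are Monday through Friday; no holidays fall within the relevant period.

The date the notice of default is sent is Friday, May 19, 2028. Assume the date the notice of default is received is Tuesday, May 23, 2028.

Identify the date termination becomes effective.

Adding 76 calendar days to May 19, 2028 gives August 3, 2028, which is the last day of the cure period.
The last day of the consultation period: 5 calendar days after August 3, 2028 is August 8, 2028.
The date termination becomes effective: 7 calendar days after August 8, 2028 is August 15, 2028. August 15, 2028 is a Tuesday, so no roll-forward applies.

August 15, 2028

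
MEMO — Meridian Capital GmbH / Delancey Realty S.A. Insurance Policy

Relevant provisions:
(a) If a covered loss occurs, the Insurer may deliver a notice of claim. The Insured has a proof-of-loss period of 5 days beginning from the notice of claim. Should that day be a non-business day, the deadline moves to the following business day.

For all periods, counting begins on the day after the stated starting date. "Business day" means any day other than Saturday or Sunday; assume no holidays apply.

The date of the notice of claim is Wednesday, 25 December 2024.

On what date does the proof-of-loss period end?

30 December 2024

Adding 5 calendar days to 25 December 2024 gives 30 December 2024, which is the last day of the proof-of-loss period. 30 December 2024 is a Monday, so no roll-forward applies.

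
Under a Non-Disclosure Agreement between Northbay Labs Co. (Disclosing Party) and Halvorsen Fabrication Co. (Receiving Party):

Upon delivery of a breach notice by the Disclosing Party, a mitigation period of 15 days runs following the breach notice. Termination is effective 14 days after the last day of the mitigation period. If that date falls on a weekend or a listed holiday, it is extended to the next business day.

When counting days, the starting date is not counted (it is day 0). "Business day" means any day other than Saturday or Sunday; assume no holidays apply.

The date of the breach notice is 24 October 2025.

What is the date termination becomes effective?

24 November 2025

The last day of the mitigation period: 24 October 2025 + 15 days = 8 November 2025.
The date termination becomes effective: 8 November 2025 + 14 days = 22 November 2025. That falls on a Saturday, so it rolls to the next business day, Monday, 24 November 2025.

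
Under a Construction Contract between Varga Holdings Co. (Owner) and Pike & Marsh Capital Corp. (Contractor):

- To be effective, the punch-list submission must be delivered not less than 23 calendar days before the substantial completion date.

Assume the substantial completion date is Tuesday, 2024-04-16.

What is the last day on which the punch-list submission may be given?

Counting back 23 calendar days from 2024-04-16 gives 2024-03-24.

2024-03-24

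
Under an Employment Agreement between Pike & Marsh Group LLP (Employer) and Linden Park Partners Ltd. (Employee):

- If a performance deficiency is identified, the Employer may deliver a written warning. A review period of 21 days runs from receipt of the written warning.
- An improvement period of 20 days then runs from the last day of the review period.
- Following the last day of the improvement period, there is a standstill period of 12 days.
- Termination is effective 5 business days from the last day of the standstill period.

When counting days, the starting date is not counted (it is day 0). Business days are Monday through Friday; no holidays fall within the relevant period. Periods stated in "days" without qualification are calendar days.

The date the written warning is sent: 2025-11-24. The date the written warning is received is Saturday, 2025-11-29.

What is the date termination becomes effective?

The last day of the review period: 2025-11-29 + 21 days = 2025-12-20.
The last day of the improvement period: 20 calendar days after 2025-12-20 is 2026-01-09.
The last day of the standstill period: 12 calendar days after 2026-01-09 is 2026-01-21.
The date termination becomes effective: 5 business days after Wednesday, 2026-01-21, skipping weekends — Jan 22, Jan 23, Jan 26, Jan 27, Jan 28 — lands on Wednesday, 2026-01-28.

2026-01-28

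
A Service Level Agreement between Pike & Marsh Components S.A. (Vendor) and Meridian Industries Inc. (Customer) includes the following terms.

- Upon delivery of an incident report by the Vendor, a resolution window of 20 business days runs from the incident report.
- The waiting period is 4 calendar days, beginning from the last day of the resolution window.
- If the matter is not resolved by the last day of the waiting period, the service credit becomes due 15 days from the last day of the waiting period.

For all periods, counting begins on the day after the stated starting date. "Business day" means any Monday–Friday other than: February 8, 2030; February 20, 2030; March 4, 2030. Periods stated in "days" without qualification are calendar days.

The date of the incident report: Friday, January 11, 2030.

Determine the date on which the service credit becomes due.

From Friday, January 11, 2030, 20 business days (Jan 14, Jan 15, Jan 16, Jan 17, …, Feb 6, Feb 7, Feb 11, skipping weekends and the listed holiday on Feb 8) brings us to Monday, February 11, 2030, which is the last day of the resolution window.
The last day of the waiting period: 4 calendar days after February 11, 2030 is February 15, 2030.
The date on which the service credit becomes due: 15 calendar days after February 15, 2030 is March 2, 2030.

March 2, 2030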